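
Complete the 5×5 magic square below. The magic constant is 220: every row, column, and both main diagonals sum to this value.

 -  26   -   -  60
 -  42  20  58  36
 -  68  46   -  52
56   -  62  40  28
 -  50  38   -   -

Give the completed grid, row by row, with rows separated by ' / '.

Row 2 must total 220; the given cells sum to 156, so (2,1) = 64.
From row 4, 220 − (56 + 62 + 40 + 28) gives (4,2) = 34.
The remaining cell in column 3 is (1,3) = 220 − 166 = 54.
Column 5: 60 + 36 + 52 + 28 + ? = 220, so (5,5) = 44.
From main diagonal, 220 − (42 + 46 + 40 + 44) gives (1,1) = 48.
From anti-diagonal, 220 − (60 + 58 + 46 + 34) gives (5,1) = 22.
The remaining cell in row 1 is (1,4) = 220 − 188 = 32.
From row 5, 220 − (22 + 50 + 38 + 44) gives (5,4) = 66.
The remaining cell in column 1 is (3,1) = 220 − 190 = 30.
Using column 4: 32 + 58 + 40 + 66 + ? → (3,4) = 220 − 196 = 24.

48 26 54 32 60 / 64 42 20 58 36 / 30 68 46 24 52 / 56 34 62 40 28 / 22 50 38 66 44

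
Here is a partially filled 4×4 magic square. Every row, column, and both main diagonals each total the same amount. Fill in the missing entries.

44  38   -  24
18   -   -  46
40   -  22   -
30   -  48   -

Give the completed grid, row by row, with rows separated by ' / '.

Column 1 is already complete: 44 + 18 + 40 + 30 = 132, so that is the magic constant.
Using row 1: 44 + 38 + 24 + ? → (1,3) = 132 − 106 = 26.
The remaining cell in column 3 is (2,3) = 132 − 96 = 36.
Anti-diagonal needs 132; the known cells sum to 90, so (3,2) = 42.
From row 2, 132 − (18 + 36 + 46) gives (2,2) = 32.
Using row 3: 40 + 42 + 22 + ? → (3,4) = 132 − 104 = 28.
The remaining cell in column 2 is (4,2) = 132 − 112 = 20.
Column 4 must total 132; the given cells sum to 98, so (4,4) = 34.

44 38 26 24 / 18 32 36 46 / 40 42 22 28 / 30 20 48 34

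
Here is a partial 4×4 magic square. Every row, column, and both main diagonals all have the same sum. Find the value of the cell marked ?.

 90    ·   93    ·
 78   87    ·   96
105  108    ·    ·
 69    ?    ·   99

Column 1 is complete and sums to 342; that is the magic constant.
Row 2 needs 342; the known cells sum to 261, so (2,3) = 81.
Main diagonal needs 342; the known cells sum to 276, so (3,3) = 66.
Anti-diagonal must total 342; the given cells sum to 258, so (1,4) = 84.
The remaining cell in row 1 is (1,2) = 342 − 267 = 75.
Row 3 must total 342; the given cells sum to 279, so (3,4) = 63.
Using column 2: 75 + 87 + 108 + ? → (4,2) = 342 − 270 = 72.

72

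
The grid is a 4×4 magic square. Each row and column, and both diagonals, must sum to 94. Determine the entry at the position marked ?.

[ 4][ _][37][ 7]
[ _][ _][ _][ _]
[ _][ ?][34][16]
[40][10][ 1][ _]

Row 1 must total 94; the given cells sum to 48, so (1,2) = 46.
The remaining cell in row 4 is (4,4) = 94 − 51 = 43.
From column 3, 94 − (37 + 34 + 1) gives (2,3) = 22.
The remaining cell in column 4 is (2,4) = 94 − 66 = 28.
Main diagonal: 4 + 34 + 43 + ? = 94, so (2,2) = 13.
From anti-diagonal, 94 − (7 + 22 + 40) gives (3,2) = 25.

25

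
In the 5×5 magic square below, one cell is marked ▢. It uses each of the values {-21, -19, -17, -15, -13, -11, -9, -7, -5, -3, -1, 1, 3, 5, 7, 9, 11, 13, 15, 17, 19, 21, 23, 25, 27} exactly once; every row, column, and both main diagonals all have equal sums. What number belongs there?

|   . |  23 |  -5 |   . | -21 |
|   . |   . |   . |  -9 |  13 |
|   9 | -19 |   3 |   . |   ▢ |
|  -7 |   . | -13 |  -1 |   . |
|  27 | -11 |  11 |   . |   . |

The 25 entries sum to 75, so each line sums to 75/5 = 15.
Using column 3: -5 + 3 + (-13) + 11 + ? → (2,3) = 15 − (-4) = 19.
Anti-diagonal: -21 + (-9) + 3 + 27 + ? = 15, so (4,2) = 15.
Using row 4: -7 + 15 + (-13) + (-1) + ? → (4,5) = 15 − (-6) = 21.
Using column 2: 23 + (-19) + 15 + (-11) + ? → (2,2) = 15 − 8 = 7.
Using row 2: 7 + 19 + (-9) + 13 + ? → (2,1) = 15 − 30 = -15.
Column 1 must total 15; the given cells sum to 14, so (1,1) = 1.
From main diagonal, 15 − (1 + 7 + 3 + (-1)) gives (5,5) = 5.
Row 1 needs 15; the known cells sum to -2, so (1,4) = 17.
Row 5 must total 15; the given cells sum to 32, so (5,4) = -17.
Column 4: 17 + (-9) + (-1) + (-17) + ? = 15, so (3,4) = 25.
From column 5, 15 − (-21 + 13 + 21 + 5) gives (3,5) = -3.

-3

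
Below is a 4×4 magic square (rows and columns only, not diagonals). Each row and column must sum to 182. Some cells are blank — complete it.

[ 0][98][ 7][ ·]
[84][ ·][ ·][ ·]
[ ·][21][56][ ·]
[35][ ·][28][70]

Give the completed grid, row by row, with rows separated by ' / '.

0 98 7 77 / 84 14 91 -7 / 63 21 56 42 / 35 49 28 70

Row 1 needs 182; the known cells sum to 105, so (1,4) = 77.
The remaining cell in row 4 is (4,2) = 182 − 133 = 49.
Column 1 must total 182; the given cells sum to 119, so (3,1) = 63.
The remaining cell in column 2 is (2,2) = 182 − 168 = 14.
Column 3 needs 182; the known cells sum to 91, so (2,3) = 91.
The remaining cell in row 2 is (2,4) = 182 − 189 = -7.
From row 3, 182 − (63 + 21 + 56) gives (3,4) = 42.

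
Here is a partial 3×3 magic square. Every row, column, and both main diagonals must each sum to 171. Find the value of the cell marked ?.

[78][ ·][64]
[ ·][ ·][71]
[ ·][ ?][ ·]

Row 1 needs 171; the known cells sum to 142, so (1,2) = 29.
Column 3 needs 171; the known cells sum to 135, so (3,3) = 36.
Main diagonal must total 171; the given cells sum to 114, so (2,2) = 57.
Anti-diagonal needs 171; the known cells sum to 121, so (3,1) = 50.
Row 2: 57 + 71 + ? = 171, so (2,1) = 43.
Row 3 must total 171; the given cells sum to 86, so (3,2) = 85.

85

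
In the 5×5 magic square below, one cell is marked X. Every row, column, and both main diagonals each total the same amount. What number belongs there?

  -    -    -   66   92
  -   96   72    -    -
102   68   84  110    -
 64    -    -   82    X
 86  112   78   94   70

Row 5 is complete and sums to 440; that is the magic constant.
From row 3, 440 − (102 + 68 + 84 + 110) gives (3,5) = 76.
Column 4: 66 + 110 + 82 + 94 + ? = 440, so (2,4) = 88.
Main diagonal must total 440; the given cells sum to 332, so (1,1) = 108.
Anti-diagonal: 92 + 88 + 84 + 86 + ? = 440, so (4,2) = 90.
Column 1: 108 + 102 + 64 + 86 + ? = 440, so (2,1) = 80.
Column 2: 96 + 68 + 90 + 112 + ? = 440, so (1,2) = 74.
Row 1 needs 440; the known cells sum to 340, so (1,3) = 100.
Row 2 must total 440; the given cells sum to 336, so (2,5) = 104.
Using column 3: 100 + 72 + 84 + 78 + ? → (4,3) = 440 − 334 = 106.
From column 5, 440 − (92 + 104 + 76 + 70) gives (4,5) = 98.

98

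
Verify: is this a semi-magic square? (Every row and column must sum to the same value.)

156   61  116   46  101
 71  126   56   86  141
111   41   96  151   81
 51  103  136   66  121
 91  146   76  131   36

Row 1: 156 + 61 + 116 + 46 + 101 = 480.
Row 2: 71 + 126 + 56 + 86 + 141 = 480.
Row 3: 111 + 41 + 96 + 151 + 81 = 480.
Row 4: 51 + 103 + 136 + 66 + 121 = 477.
Row 5: 91 + 146 + 76 + 131 + 36 = 480.
Column 1: 156 + 71 + 111 + 51 + 91 = 480.
Column 2: 61 + 126 + 41 + 103 + 146 = 477.
Column 3: 116 + 56 + 96 + 136 + 76 = 480.
Column 4: 46 + 86 + 151 + 66 + 131 = 480.
Column 5: 101 + 141 + 81 + 121 + 36 = 480.

No — row 4 sums to 477 but column 5 sums to 480.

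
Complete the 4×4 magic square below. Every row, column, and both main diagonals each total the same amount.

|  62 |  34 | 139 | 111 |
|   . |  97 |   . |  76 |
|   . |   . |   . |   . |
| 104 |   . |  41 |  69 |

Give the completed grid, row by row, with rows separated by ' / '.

Row 1 is already complete: 62 + 34 + 139 + 111 = 346, so that is the magic constant.
Row 4: 104 + 41 + 69 + ? = 346, so (4,2) = 132.
Column 2 must total 346; the given cells sum to 263, so (3,2) = 83.
Column 4: 111 + 76 + 69 + ? = 346, so (3,4) = 90.
Main diagonal: 62 + 97 + 69 + ? = 346, so (3,3) = 118.
Anti-diagonal must total 346; the given cells sum to 298, so (2,3) = 48.
Using row 2: 97 + 48 + 76 + ? → (2,1) = 346 − 221 = 125.
Row 3 must total 346; the given cells sum to 291, so (3,1) = 55.

62 34 139 111 / 125 97 48 76 / 55 83 118 90 / 104 132 41 69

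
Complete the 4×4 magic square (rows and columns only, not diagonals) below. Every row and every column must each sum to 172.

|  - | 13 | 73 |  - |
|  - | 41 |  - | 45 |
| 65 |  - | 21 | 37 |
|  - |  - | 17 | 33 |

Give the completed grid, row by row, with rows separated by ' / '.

29 13 73 57 / 25 41 61 45 / 65 49 21 37 / 53 69 17 33

Row 3 needs 172; the known cells sum to 123, so (3,2) = 49.
From column 2, 172 − (13 + 41 + 49) gives (4,2) = 69.
Using column 3: 73 + 21 + 17 + ? → (2,3) = 172 − 111 = 61.
The remaining cell in column 4 is (1,4) = 172 − 115 = 57.
Row 1 needs 172; the known cells sum to 143, so (1,1) = 29.
From row 2, 172 − (41 + 61 + 45) gives (2,1) = 25.
Row 4 must total 172; the given cells sum to 119, so (4,1) = 53.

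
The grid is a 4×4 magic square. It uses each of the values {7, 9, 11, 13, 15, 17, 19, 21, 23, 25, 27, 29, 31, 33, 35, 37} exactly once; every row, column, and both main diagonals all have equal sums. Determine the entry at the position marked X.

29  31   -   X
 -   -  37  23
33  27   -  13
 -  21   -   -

17

The 16 entries sum to 352, so each line sums to 352/4 = 88.
Row 3 needs 88; the known cells sum to 73, so (3,3) = 15.
Using column 2: 31 + 27 + 21 + ? → (2,2) = 88 − 79 = 9.
The remaining cell in main diagonal is (4,4) = 88 − 53 = 35.
From row 2, 88 − (9 + 37 + 23) gives (2,1) = 19.
Using column 1: 29 + 19 + 33 + ? → (4,1) = 88 − 81 = 7.
Column 4: 23 + 13 + 35 + ? = 88, so (1,4) = 17.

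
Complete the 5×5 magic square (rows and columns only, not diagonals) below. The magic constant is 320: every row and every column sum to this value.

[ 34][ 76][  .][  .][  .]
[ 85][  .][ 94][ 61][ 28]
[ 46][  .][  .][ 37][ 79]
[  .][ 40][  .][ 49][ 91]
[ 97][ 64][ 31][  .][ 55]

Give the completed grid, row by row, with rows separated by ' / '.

Row 2 must total 320; the given cells sum to 268, so (2,2) = 52.
From row 5, 320 − (97 + 64 + 31 + 55) gives (5,4) = 73.
The remaining cell in column 1 is (4,1) = 320 − 262 = 58.
From column 2, 320 − (76 + 52 + 40 + 64) gives (3,2) = 88.
Column 4 needs 320; the known cells sum to 220, so (1,4) = 100.
The remaining cell in column 5 is (1,5) = 320 − 253 = 67.
The remaining cell in row 1 is (1,3) = 320 − 277 = 43.
Row 3 needs 320; the known cells sum to 250, so (3,3) = 70.
Row 4: 58 + 40 + 49 + 91 + ? = 320, so (4,3) = 82.

34 76 43 100 67 / 85 52 94 61 28 / 46 88 70 37 79 / 58 40 82 49 91 / 97 64 31 73 55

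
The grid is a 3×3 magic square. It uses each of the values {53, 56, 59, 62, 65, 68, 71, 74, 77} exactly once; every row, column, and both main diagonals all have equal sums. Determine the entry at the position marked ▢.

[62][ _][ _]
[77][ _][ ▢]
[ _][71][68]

The 9 entries sum to 585, so each line sums to 585/3 = 195.
Row 3: 71 + 68 + ? = 195, so (3,1) = 56.
Main diagonal must total 195; the given cells sum to 130, so (2,2) = 65.
Using anti-diagonal: 65 + 56 + ? → (1,3) = 195 − 121 = 74.
Row 1 needs 195; the known cells sum to 136, so (1,2) = 59.
Using row 2: 77 + 65 + ? → (2,3) = 195 − 142 = 53.

53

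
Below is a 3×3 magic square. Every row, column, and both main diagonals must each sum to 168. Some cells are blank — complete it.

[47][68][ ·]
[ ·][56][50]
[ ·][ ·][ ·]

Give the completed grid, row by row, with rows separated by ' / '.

Using row 1: 47 + 68 + ? → (1,3) = 168 − 115 = 53.
Using row 2: 56 + 50 + ? → (2,1) = 168 − 106 = 62.
Column 1 must total 168; the given cells sum to 109, so (3,1) = 59.
Column 2: 68 + 56 + ? = 168, so (3,2) = 44.
Column 3 must total 168; the given cells sum to 103, so (3,3) = 65.

47 68 53 / 62 56 50 / 59 44 65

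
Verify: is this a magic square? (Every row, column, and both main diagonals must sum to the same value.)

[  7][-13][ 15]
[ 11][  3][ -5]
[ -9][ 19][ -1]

Yes

Row 1: 7 + (-13) + 15 = 9.
Row 2: 11 + 3 + (-5) = 9.
Row 3: -9 + 19 + (-1) = 9.
Column 1: 7 + 11 + (-9) = 9.
Column 2: -13 + 3 + 19 = 9.
Column 3: 15 + (-5) + (-1) = 9.
Main diagonal: 7 + 3 + (-1) = 9.
Anti-diagonal: 15 + 3 + (-9) = 9.
All lines sum to 9.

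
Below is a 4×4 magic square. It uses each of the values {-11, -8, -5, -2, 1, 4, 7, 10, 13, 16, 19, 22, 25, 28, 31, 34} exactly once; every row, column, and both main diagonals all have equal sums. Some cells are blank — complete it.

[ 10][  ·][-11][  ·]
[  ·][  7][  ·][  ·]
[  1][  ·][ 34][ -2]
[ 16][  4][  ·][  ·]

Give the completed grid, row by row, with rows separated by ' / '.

The 16 entries sum to 184, so each line sums to 184/4 = 46.
From row 3, 46 − (1 + 34 + (-2)) gives (3,2) = 13.
Column 1: 10 + 1 + 16 + ? = 46, so (2,1) = 19.
Using column 2: 7 + 13 + 4 + ? → (1,2) = 46 − 24 = 22.
The remaining cell in main diagonal is (4,4) = 46 − 51 = -5.
Row 1 must total 46; the given cells sum to 21, so (1,4) = 25.
Row 4: 16 + 4 + (-5) + ? = 46, so (4,3) = 31.
The remaining cell in column 3 is (2,3) = 46 − 54 = -8.
The remaining cell in column 4 is (2,4) = 46 − 18 = 28.

10 22 -11 25 / 19 7 -8 28 / 1 13 34 -2 / 16 4 31 -5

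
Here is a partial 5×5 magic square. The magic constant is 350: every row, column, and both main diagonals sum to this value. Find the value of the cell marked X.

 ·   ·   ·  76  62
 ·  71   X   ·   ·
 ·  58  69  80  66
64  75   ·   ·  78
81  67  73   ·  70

82

From row 3, 350 − (58 + 69 + 80 + 66) gives (3,1) = 77.
Row 5 needs 350; the known cells sum to 291, so (5,4) = 59.
Column 2 must total 350; the given cells sum to 271, so (1,2) = 79.
From column 5, 350 − (62 + 66 + 78 + 70) gives (2,5) = 74.
Anti-diagonal must total 350; the given cells sum to 287, so (2,4) = 63.
Using column 4: 76 + 63 + 80 + 59 + ? → (4,4) = 350 − 278 = 72.
From main diagonal, 350 − (71 + 69 + 72 + 70) gives (1,1) = 68.
Row 1 needs 350; the known cells sum to 285, so (1,3) = 65.
Row 4: 64 + 75 + 72 + 78 + ? = 350, so (4,3) = 61.
Using column 1: 68 + 77 + 64 + 81 + ? → (2,1) = 350 − 290 = 60.
The remaining cell in column 3 is (2,3) = 350 − 268 = 82.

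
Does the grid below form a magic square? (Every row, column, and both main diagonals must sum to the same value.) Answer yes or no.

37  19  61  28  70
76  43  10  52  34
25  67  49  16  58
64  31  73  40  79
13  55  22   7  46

No — column 5 sums to 287 but row 3 sums to 215.

Row 1: 37 + 19 + 61 + 28 + 70 = 215.
Row 2: 76 + 43 + 10 + 52 + 34 = 215.
Row 3: 25 + 67 + 49 + 16 + 58 = 215.
Row 4: 64 + 31 + 73 + 40 + 79 = 287.
Row 5: 13 + 55 + 22 + 7 + 46 = 143.
Column 1: 37 + 76 + 25 + 64 + 13 = 215.
Column 2: 19 + 43 + 67 + 31 + 55 = 215.
Column 3: 61 + 10 + 49 + 73 + 22 = 215.
Column 4: 28 + 52 + 16 + 40 + 7 = 143.
Column 5: 70 + 34 + 58 + 79 + 46 = 287.
Main diagonal: 37 + 43 + 49 + 40 + 46 = 215.
Anti-diagonal: 70 + 52 + 49 + 31 + 13 = 215.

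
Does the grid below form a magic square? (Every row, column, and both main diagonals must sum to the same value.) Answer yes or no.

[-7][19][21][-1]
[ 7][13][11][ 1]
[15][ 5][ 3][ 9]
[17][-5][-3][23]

Yes

Row 1: -7 + 19 + 21 + (-1) = 32.
Row 2: 7 + 13 + 11 + 1 = 32.
Row 3: 15 + 5 + 3 + 9 = 32.
Row 4: 17 + (-5) + (-3) + 23 = 32.
Column 1: -7 + 7 + 15 + 17 = 32.
Column 2: 19 + 13 + 5 + (-5) = 32.
Column 3: 21 + 11 + 3 + (-3) = 32.
Column 4: -1 + 1 + 9 + 23 = 32.
Main diagonal: -7 + 13 + 3 + 23 = 32.
Anti-diagonal: -1 + 11 + 5 + 17 = 32.
All lines sum to 32.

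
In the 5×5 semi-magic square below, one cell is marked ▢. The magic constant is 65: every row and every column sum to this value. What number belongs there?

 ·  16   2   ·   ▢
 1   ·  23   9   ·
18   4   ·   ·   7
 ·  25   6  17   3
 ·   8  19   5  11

24

Row 4 needs 65; the known cells sum to 51, so (4,1) = 14.
Row 5: 8 + 19 + 5 + 11 + ? = 65, so (5,1) = 22.
From column 1, 65 − (1 + 18 + 14 + 22) gives (1,1) = 10.
From column 2, 65 − (16 + 4 + 25 + 8) gives (2,2) = 12.
Column 3: 2 + 23 + 6 + 19 + ? = 65, so (3,3) = 15.
Row 2 must total 65; the given cells sum to 45, so (2,5) = 20.
Row 3 needs 65; the known cells sum to 44, so (3,4) = 21.
The remaining cell in column 4 is (1,4) = 65 − 52 = 13.
Column 5: 20 + 7 + 3 + 11 + ? = 65, so (1,5) = 24.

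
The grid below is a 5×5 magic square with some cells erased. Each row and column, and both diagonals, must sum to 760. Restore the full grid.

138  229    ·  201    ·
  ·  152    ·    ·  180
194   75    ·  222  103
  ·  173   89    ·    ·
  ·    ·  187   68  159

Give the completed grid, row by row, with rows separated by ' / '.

138 229 110 201 82 / 96 152 208 124 180 / 194 75 166 222 103 / 117 173 89 145 236 / 215 131 187 68 159

The remaining cell in row 3 is (3,3) = 760 − 594 = 166.
Column 2 must total 760; the given cells sum to 629, so (5,2) = 131.
Main diagonal: 138 + 152 + 166 + 159 + ? = 760, so (4,4) = 145.
Row 5 must total 760; the given cells sum to 545, so (5,1) = 215.
Column 4: 201 + 222 + 145 + 68 + ? = 760, so (2,4) = 124.
Anti-diagonal: 124 + 166 + 173 + 215 + ? = 760, so (1,5) = 82.
Using row 1: 138 + 229 + 201 + 82 + ? → (1,3) = 760 − 650 = 110.
Using column 3: 110 + 166 + 89 + 187 + ? → (2,3) = 760 − 552 = 208.
Column 5 needs 760; the known cells sum to 524, so (4,5) = 236.
Row 2 must total 760; the given cells sum to 664, so (2,1) = 96.
From row 4, 760 − (173 + 89 + 145 + 236) gives (4,1) = 117.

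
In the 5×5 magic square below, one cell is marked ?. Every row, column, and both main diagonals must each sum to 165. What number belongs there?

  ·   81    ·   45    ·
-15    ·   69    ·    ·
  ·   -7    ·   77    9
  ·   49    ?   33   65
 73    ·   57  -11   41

Row 5 needs 165; the known cells sum to 160, so (5,2) = 5.
From column 2, 165 − (81 + (-7) + 49 + 5) gives (2,2) = 37.
The remaining cell in column 4 is (2,4) = 165 − 144 = 21.
Row 2 needs 165; the known cells sum to 112, so (2,5) = 53.
Column 5: 53 + 9 + 65 + 41 + ? = 165, so (1,5) = -3.
The remaining cell in anti-diagonal is (3,3) = 165 − 140 = 25.
From row 3, 165 − (-7 + 25 + 77 + 9) gives (3,1) = 61.
The remaining cell in main diagonal is (1,1) = 165 − 136 = 29.
Using row 1: 29 + 81 + 45 + (-3) + ? → (1,3) = 165 − 152 = 13.
Column 1 needs 165; the known cells sum to 148, so (4,1) = 17.
Using column 3: 13 + 69 + 25 + 57 + ? → (4,3) = 165 − 164 = 1.

1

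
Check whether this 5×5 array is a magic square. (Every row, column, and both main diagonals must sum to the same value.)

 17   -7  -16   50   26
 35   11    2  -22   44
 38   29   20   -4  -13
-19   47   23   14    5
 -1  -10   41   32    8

Yes

Row 1: 17 + (-7) + (-16) + 50 + 26 = 70.
Row 2: 35 + 11 + 2 + (-22) + 44 = 70.
Row 3: 38 + 29 + 20 + (-4) + (-13) = 70.
Row 4: -19 + 47 + 23 + 14 + 5 = 70.
Row 5: -1 + (-10) + 41 + 32 + 8 = 70.
Column 1: 17 + 35 + 38 + (-19) + (-1) = 70.
Column 2: -7 + 11 + 29 + 47 + (-10) = 70.
Column 3: -16 + 2 + 20 + 23 + 41 = 70.
Column 4: 50 + (-22) + (-4) + 14 + 32 = 70.
Column 5: 26 + 44 + (-13) + 5 + 8 = 70.
Main diagonal: 17 + 11 + 20 + 14 + 8 = 70.
Anti-diagonal: 26 + (-22) + 20 + 47 + (-1) = 70.
All lines sum to 70.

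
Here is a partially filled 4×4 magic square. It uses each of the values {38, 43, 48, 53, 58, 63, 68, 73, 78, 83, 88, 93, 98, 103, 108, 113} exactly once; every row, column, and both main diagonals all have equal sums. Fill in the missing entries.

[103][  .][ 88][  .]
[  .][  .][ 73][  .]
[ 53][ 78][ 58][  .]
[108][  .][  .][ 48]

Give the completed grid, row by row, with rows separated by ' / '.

103 68 88 43 / 38 93 73 98 / 53 78 58 113 / 108 63 83 48

The 16 entries sum to 1208, so each line sums to 1208/4 = 302.
Row 3 must total 302; the given cells sum to 189, so (3,4) = 113.
The remaining cell in column 1 is (2,1) = 302 − 264 = 38.
Column 3 must total 302; the given cells sum to 219, so (4,3) = 83.
Main diagonal needs 302; the known cells sum to 209, so (2,2) = 93.
The remaining cell in anti-diagonal is (1,4) = 302 − 259 = 43.
The remaining cell in row 1 is (1,2) = 302 − 234 = 68.
Using row 2: 38 + 93 + 73 + ? → (2,4) = 302 − 204 = 98.
From row 4, 302 − (108 + 83 + 48) gives (4,2) = 63.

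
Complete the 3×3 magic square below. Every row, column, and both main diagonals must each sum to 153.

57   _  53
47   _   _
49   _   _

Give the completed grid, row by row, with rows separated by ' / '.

57 43 53 / 47 51 55 / 49 59 45

Using row 1: 57 + 53 + ? → (1,2) = 153 − 110 = 43.
Anti-diagonal needs 153; the known cells sum to 102, so (2,2) = 51.
Using row 2: 47 + 51 + ? → (2,3) = 153 − 98 = 55.
Using column 2: 43 + 51 + ? → (3,2) = 153 − 94 = 59.
From column 3, 153 − (53 + 55) gives (3,3) = 45.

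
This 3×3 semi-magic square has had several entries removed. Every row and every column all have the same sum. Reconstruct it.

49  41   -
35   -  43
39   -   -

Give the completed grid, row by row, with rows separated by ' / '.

49 41 33 / 35 45 43 / 39 37 47

Column 1 is already complete: 49 + 35 + 39 = 123, so that is the magic constant.
Row 1 needs 123; the known cells sum to 90, so (1,3) = 33.
The remaining cell in row 2 is (2,2) = 123 − 78 = 45.
The remaining cell in column 2 is (3,2) = 123 − 86 = 37.
The remaining cell in column 3 is (3,3) = 123 − 76 = 47.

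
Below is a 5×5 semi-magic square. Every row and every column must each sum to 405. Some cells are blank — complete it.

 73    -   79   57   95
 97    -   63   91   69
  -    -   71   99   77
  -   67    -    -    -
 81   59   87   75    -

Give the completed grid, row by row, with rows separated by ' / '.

73 101 79 57 95 / 97 85 63 91 69 / 65 93 71 99 77 / 89 67 105 83 61 / 81 59 87 75 103

Using row 1: 73 + 79 + 57 + 95 + ? → (1,2) = 405 − 304 = 101.
Row 2: 97 + 63 + 91 + 69 + ? = 405, so (2,2) = 85.
The remaining cell in row 5 is (5,5) = 405 − 302 = 103.
Using column 2: 101 + 85 + 67 + 59 + ? → (3,2) = 405 − 312 = 93.
Column 3: 79 + 63 + 71 + 87 + ? = 405, so (4,3) = 105.
Column 4 must total 405; the given cells sum to 322, so (4,4) = 83.
The remaining cell in column 5 is (4,5) = 405 − 344 = 61.
Row 3 needs 405; the known cells sum to 340, so (3,1) = 65.
Using row 4: 67 + 105 + 83 + 61 + ? → (4,1) = 405 − 316 = 89.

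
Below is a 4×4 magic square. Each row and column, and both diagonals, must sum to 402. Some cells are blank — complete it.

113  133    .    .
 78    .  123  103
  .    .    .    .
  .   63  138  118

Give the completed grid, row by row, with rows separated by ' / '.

Row 2 needs 402; the known cells sum to 304, so (2,2) = 98.
From row 4, 402 − (63 + 138 + 118) gives (4,1) = 83.
The remaining cell in column 1 is (3,1) = 402 − 274 = 128.
The remaining cell in column 2 is (3,2) = 402 − 294 = 108.
Main diagonal needs 402; the known cells sum to 329, so (3,3) = 73.
Using anti-diagonal: 123 + 108 + 83 + ? → (1,4) = 402 − 314 = 88.
Row 1 needs 402; the known cells sum to 334, so (1,3) = 68.
Using row 3: 128 + 108 + 73 + ? → (3,4) = 402 − 309 = 93.

113 133 68 88 / 78 98 123 103 / 128 108 73 93 / 83 63 138 118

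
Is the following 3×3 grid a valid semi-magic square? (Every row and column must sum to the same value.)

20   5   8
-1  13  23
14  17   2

No — column 1 sums to 33 but row 2 sums to 35.

Row 1: 20 + 5 + 8 = 33.
Row 2: -1 + 13 + 23 = 35.
Row 3: 14 + 17 + 2 = 33.
Column 1: 20 + (-1) + 14 = 33.
Column 2: 5 + 13 + 17 = 35.
Column 3: 8 + 23 + 2 = 33.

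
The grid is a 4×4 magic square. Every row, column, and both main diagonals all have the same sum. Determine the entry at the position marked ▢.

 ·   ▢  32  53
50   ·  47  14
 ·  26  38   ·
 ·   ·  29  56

44

Column 3 is complete and sums to 146; that is the magic constant.
Row 2 needs 146; the known cells sum to 111, so (2,2) = 35.
Column 4: 53 + 14 + 56 + ? = 146, so (3,4) = 23.
Main diagonal needs 146; the known cells sum to 129, so (1,1) = 17.
The remaining cell in anti-diagonal is (4,1) = 146 − 126 = 20.
The remaining cell in row 1 is (1,2) = 146 − 102 = 44.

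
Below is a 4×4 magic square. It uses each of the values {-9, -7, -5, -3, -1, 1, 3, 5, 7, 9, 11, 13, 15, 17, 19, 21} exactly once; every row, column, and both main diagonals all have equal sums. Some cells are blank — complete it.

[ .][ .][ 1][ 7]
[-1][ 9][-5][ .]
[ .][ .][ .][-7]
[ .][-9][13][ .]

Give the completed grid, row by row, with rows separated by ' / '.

-3 19 1 7 / -1 9 -5 21 / 11 5 15 -7 / 17 -9 13 3

The 16 entries sum to 96, so each line sums to 96/4 = 24.
Row 2 needs 24; the known cells sum to 3, so (2,4) = 21.
Column 3: 1 + (-5) + 13 + ? = 24, so (3,3) = 15.
Column 4: 7 + 21 + (-7) + ? = 24, so (4,4) = 3.
Main diagonal: 9 + 15 + 3 + ? = 24, so (1,1) = -3.
From row 1, 24 − (-3 + 1 + 7) gives (1,2) = 19.
Row 4: -9 + 13 + 3 + ? = 24, so (4,1) = 17.
The remaining cell in column 1 is (3,1) = 24 − 13 = 11.
Using column 2: 19 + 9 + (-9) + ? → (3,2) = 24 − 19 = 5.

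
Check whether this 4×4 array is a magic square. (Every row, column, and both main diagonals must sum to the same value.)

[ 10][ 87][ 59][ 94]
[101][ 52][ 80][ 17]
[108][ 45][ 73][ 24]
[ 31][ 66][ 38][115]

Yes

Row 1: 10 + 87 + 59 + 94 = 250.
Row 2: 101 + 52 + 80 + 17 = 250.
Row 3: 108 + 45 + 73 + 24 = 250.
Row 4: 31 + 66 + 38 + 115 = 250.
Column 1: 10 + 101 + 108 + 31 = 250.
Column 2: 87 + 52 + 45 + 66 = 250.
Column 3: 59 + 80 + 73 + 38 = 250.
Column 4: 94 + 17 + 24 + 115 = 250.
Main diagonal: 10 + 52 + 73 + 115 = 250.
Anti-diagonal: 94 + 80 + 45 + 31 = 250.
All lines sum to 250.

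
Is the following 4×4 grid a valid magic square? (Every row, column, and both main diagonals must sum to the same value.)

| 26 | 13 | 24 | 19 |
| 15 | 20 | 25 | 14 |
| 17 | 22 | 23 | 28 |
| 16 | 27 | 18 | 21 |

Row 1: 26 + 13 + 24 + 19 = 82.
Row 2: 15 + 20 + 25 + 14 = 74.
Row 3: 17 + 22 + 23 + 28 = 90.
Row 4: 16 + 27 + 18 + 21 = 82.
Column 1: 26 + 15 + 17 + 16 = 74.
Column 2: 13 + 20 + 22 + 27 = 82.
Column 3: 24 + 25 + 23 + 18 = 90.
Column 4: 19 + 14 + 28 + 21 = 82.
Main diagonal: 26 + 20 + 23 + 21 = 90.
Anti-diagonal: 19 + 25 + 22 + 16 = 82.

No — main diagonal sums to 90 but column 4 sums to 82.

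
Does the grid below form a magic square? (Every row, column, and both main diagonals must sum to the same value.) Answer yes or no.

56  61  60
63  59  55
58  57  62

Row 1: 56 + 61 + 60 = 177.
Row 2: 63 + 59 + 55 = 177.
Row 3: 58 + 57 + 62 = 177.
Column 1: 56 + 63 + 58 = 177.
Column 2: 61 + 59 + 57 = 177.
Column 3: 60 + 55 + 62 = 177.
Main diagonal: 56 + 59 + 62 = 177.
Anti-diagonal: 60 + 59 + 58 = 177.
All lines sum to 177.

Yes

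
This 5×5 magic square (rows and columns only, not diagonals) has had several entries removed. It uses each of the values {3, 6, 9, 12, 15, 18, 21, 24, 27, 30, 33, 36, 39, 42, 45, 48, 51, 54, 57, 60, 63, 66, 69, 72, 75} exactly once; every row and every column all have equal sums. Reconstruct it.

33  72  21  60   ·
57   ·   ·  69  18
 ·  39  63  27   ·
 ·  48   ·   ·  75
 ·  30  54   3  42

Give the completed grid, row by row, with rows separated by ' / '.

The 25 entries sum to 975, so each line sums to 975/5 = 195.
Row 1 needs 195; the known cells sum to 186, so (1,5) = 9.
From row 5, 195 − (30 + 54 + 3 + 42) gives (5,1) = 66.
Using column 2: 72 + 39 + 48 + 30 + ? → (2,2) = 195 − 189 = 6.
Column 4 needs 195; the known cells sum to 159, so (4,4) = 36.
Column 5 must total 195; the given cells sum to 144, so (3,5) = 51.
Row 2 must total 195; the given cells sum to 150, so (2,3) = 45.
From row 3, 195 − (39 + 63 + 27 + 51) gives (3,1) = 15.
Column 1 needs 195; the known cells sum to 171, so (4,1) = 24.
The remaining cell in column 3 is (4,3) = 195 − 183 = 12.

33 72 21 60 9 / 57 6 45 69 18 / 15 39 63 27 51 / 24 48 12 36 75 / 66 30 54 3 42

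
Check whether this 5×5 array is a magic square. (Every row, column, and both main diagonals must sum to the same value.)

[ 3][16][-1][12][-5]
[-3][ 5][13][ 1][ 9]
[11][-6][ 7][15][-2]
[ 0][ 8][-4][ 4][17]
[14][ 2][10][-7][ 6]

Yes

Row 1: 3 + 16 + (-1) + 12 + (-5) = 25.
Row 2: -3 + 5 + 13 + 1 + 9 = 25.
Row 3: 11 + (-6) + 7 + 15 + (-2) = 25.
Row 4: 0 + 8 + (-4) + 4 + 17 = 25.
Row 5: 14 + 2 + 10 + (-7) + 6 = 25.
Column 1: 3 + (-3) + 11 + 0 + 14 = 25.
Column 2: 16 + 5 + (-6) + 8 + 2 = 25.
Column 3: -1 + 13 + 7 + (-4) + 10 = 25.
Column 4: 12 + 1 + 15 + 4 + (-7) = 25.
Column 5: -5 + 9 + (-2) + 17 + 6 = 25.
Main diagonal: 3 + 5 + 7 + 4 + 6 = 25.
Anti-diagonal: -5 + 1 + 7 + 8 + 14 = 25.
All lines sum to 25.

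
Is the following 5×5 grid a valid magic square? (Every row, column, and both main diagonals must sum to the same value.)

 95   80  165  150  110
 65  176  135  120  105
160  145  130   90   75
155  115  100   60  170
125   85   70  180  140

No — anti-diagonal sums to 600 but column 2 sums to 601.

Row 1: 95 + 80 + 165 + 150 + 110 = 600.
Row 2: 65 + 176 + 135 + 120 + 105 = 601.
Row 3: 160 + 145 + 130 + 90 + 75 = 600.
Row 4: 155 + 115 + 100 + 60 + 170 = 600.
Row 5: 125 + 85 + 70 + 180 + 140 = 600.
Column 1: 95 + 65 + 160 + 155 + 125 = 600.
Column 2: 80 + 176 + 145 + 115 + 85 = 601.
Column 3: 165 + 135 + 130 + 100 + 70 = 600.
Column 4: 150 + 120 + 90 + 60 + 180 = 600.
Column 5: 110 + 105 + 75 + 170 + 140 = 600.
Main diagonal: 95 + 176 + 130 + 60 + 140 = 601.
Anti-diagonal: 110 + 120 + 130 + 115 + 125 = 600.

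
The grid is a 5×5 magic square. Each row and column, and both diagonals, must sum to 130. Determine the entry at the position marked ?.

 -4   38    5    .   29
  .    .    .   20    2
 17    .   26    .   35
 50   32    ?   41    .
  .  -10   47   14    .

Row 1: -4 + 38 + 5 + 29 + ? = 130, so (1,4) = 62.
Column 4: 62 + 20 + 41 + 14 + ? = 130, so (3,4) = -7.
Anti-diagonal needs 130; the known cells sum to 107, so (5,1) = 23.
Row 3: 17 + 26 + (-7) + 35 + ? = 130, so (3,2) = 59.
From row 5, 130 − (23 + (-10) + 47 + 14) gives (5,5) = 56.
The remaining cell in column 1 is (2,1) = 130 − 86 = 44.
The remaining cell in column 2 is (2,2) = 130 − 119 = 11.
Column 5 needs 130; the known cells sum to 122, so (4,5) = 8.
Row 2 needs 130; the known cells sum to 77, so (2,3) = 53.
Row 4 must total 130; the given cells sum to 131, so (4,3) = -1.

-1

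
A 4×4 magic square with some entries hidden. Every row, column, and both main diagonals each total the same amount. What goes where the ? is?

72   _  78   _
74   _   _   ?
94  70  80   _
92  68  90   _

76

Column 1 is complete and sums to 332; that is the magic constant.
The remaining cell in row 3 is (3,4) = 332 − 244 = 88.
Row 4: 92 + 68 + 90 + ? = 332, so (4,4) = 82.
Column 3 must total 332; the given cells sum to 248, so (2,3) = 84.
Using main diagonal: 72 + 80 + 82 + ? → (2,2) = 332 − 234 = 98.
Anti-diagonal must total 332; the given cells sum to 246, so (1,4) = 86.
From row 1, 332 − (72 + 78 + 86) gives (1,2) = 96.
Row 2: 74 + 98 + 84 + ? = 332, so (2,4) = 76.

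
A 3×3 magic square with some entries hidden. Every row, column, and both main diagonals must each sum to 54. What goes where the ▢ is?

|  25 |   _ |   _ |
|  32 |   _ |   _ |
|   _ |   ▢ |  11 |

Column 1 needs 54; the known cells sum to 57, so (3,1) = -3.
The remaining cell in main diagonal is (2,2) = 54 − 36 = 18.
Anti-diagonal needs 54; the known cells sum to 15, so (1,3) = 39.
The remaining cell in row 1 is (1,2) = 54 − 64 = -10.
Using row 2: 32 + 18 + ? → (2,3) = 54 − 50 = 4.
The remaining cell in row 3 is (3,2) = 54 − 8 = 46.

46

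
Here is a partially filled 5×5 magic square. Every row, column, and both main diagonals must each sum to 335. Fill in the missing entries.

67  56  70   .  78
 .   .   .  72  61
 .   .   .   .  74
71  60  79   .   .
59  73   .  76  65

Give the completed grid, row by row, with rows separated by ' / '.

67 56 70 64 78 / 75 69 58 72 61 / 63 77 66 55 74 / 71 60 79 68 57 / 59 73 62 76 65

From row 1, 335 − (67 + 56 + 70 + 78) gives (1,4) = 64.
Row 5: 59 + 73 + 76 + 65 + ? = 335, so (5,3) = 62.
Column 5 needs 335; the known cells sum to 278, so (4,5) = 57.
From anti-diagonal, 335 − (78 + 72 + 60 + 59) gives (3,3) = 66.
Row 4: 71 + 60 + 79 + 57 + ? = 335, so (4,4) = 68.
Using column 3: 70 + 66 + 79 + 62 + ? → (2,3) = 335 − 277 = 58.
From column 4, 335 − (64 + 72 + 68 + 76) gives (3,4) = 55.
Main diagonal must total 335; the given cells sum to 266, so (2,2) = 69.
Row 2 needs 335; the known cells sum to 260, so (2,1) = 75.
Using column 1: 67 + 75 + 71 + 59 + ? → (3,1) = 335 − 272 = 63.
Column 2: 56 + 69 + 60 + 73 + ? = 335, so (3,2) = 77.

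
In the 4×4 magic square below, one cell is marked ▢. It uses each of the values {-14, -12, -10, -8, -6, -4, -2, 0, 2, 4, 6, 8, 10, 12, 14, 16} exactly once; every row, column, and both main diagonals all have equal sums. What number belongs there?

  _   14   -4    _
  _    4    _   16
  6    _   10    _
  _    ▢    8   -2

-14

The 16 entries sum to 16, so each line sums to 16/4 = 4.
The remaining cell in column 3 is (2,3) = 4 − 14 = -10.
From main diagonal, 4 − (4 + 10 + (-2)) gives (1,1) = -8.
Row 1: -8 + 14 + (-4) + ? = 4, so (1,4) = 2.
Row 2 must total 4; the given cells sum to 10, so (2,1) = -6.
From column 1, 4 − (-8 + (-6) + 6) gives (4,1) = 12.
Column 4: 2 + 16 + (-2) + ? = 4, so (3,4) = -12.
The remaining cell in anti-diagonal is (3,2) = 4 − 4 = 0.
Row 4: 12 + 8 + (-2) + ? = 4, so (4,2) = -14.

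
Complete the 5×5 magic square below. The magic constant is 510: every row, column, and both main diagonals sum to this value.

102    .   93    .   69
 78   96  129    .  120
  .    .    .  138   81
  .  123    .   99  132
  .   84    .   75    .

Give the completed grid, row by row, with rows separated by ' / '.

102 135 93 111 69 / 78 96 129 87 120 / 114 72 105 138 81 / 90 123 66 99 132 / 126 84 117 75 108

The remaining cell in row 2 is (2,4) = 510 − 423 = 87.
The remaining cell in column 4 is (1,4) = 510 − 399 = 111.
From column 5, 510 − (69 + 120 + 81 + 132) gives (5,5) = 108.
Main diagonal needs 510; the known cells sum to 405, so (3,3) = 105.
Using anti-diagonal: 69 + 87 + 105 + 123 + ? → (5,1) = 510 − 384 = 126.
Row 1: 102 + 93 + 111 + 69 + ? = 510, so (1,2) = 135.
Using row 5: 126 + 84 + 75 + 108 + ? → (5,3) = 510 − 393 = 117.
Column 2 needs 510; the known cells sum to 438, so (3,2) = 72.
Column 3 needs 510; the known cells sum to 444, so (4,3) = 66.
The remaining cell in row 3 is (3,1) = 510 − 396 = 114.
The remaining cell in row 4 is (4,1) = 510 − 420 = 90.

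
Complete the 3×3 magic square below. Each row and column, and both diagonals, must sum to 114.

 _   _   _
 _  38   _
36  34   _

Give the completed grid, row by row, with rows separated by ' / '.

32 42 40 / 46 38 30 / 36 34 44

Row 3: 36 + 34 + ? = 114, so (3,3) = 44.
Using column 2: 38 + 34 + ? → (1,2) = 114 − 72 = 42.
From main diagonal, 114 − (38 + 44) gives (1,1) = 32.
Using anti-diagonal: 38 + 36 + ? → (1,3) = 114 − 74 = 40.
Column 1: 32 + 36 + ? = 114, so (2,1) = 46.
From column 3, 114 − (40 + 44) gives (2,3) = 30.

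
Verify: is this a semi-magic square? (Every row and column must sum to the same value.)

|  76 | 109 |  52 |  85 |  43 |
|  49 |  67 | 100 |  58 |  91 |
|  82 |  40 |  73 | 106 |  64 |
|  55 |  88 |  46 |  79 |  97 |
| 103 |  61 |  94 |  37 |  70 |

Yes

Row 1: 76 + 109 + 52 + 85 + 43 = 365.
Row 2: 49 + 67 + 100 + 58 + 91 = 365.
Row 3: 82 + 40 + 73 + 106 + 64 = 365.
Row 4: 55 + 88 + 46 + 79 + 97 = 365.
Row 5: 103 + 61 + 94 + 37 + 70 = 365.
Column 1: 76 + 49 + 82 + 55 + 103 = 365.
Column 2: 109 + 67 + 40 + 88 + 61 = 365.
Column 3: 52 + 100 + 73 + 46 + 94 = 365.
Column 4: 85 + 58 + 106 + 79 + 37 = 365.
Column 5: 43 + 91 + 64 + 97 + 70 = 365.
All lines sum to 365.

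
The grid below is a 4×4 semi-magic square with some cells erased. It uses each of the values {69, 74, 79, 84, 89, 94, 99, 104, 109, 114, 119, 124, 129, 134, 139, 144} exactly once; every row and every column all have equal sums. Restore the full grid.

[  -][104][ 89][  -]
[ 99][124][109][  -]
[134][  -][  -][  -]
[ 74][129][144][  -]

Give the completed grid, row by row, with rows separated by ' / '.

The 16 entries sum to 1704, so each line sums to 1704/4 = 426.
Row 2: 99 + 124 + 109 + ? = 426, so (2,4) = 94.
Row 4: 74 + 129 + 144 + ? = 426, so (4,4) = 79.
Column 1 needs 426; the known cells sum to 307, so (1,1) = 119.
Column 2 needs 426; the known cells sum to 357, so (3,2) = 69.
Column 3 must total 426; the given cells sum to 342, so (3,3) = 84.
Using row 1: 119 + 104 + 89 + ? → (1,4) = 426 − 312 = 114.
Using row 3: 134 + 69 + 84 + ? → (3,4) = 426 − 287 = 139.

119 104 89 114 / 99 124 109 94 / 134 69 84 139 / 74 129 144 79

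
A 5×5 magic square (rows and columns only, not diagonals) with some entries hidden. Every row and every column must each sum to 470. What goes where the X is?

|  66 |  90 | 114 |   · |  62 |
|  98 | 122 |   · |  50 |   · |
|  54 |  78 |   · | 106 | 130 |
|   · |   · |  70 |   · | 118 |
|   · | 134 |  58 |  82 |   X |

Using row 1: 66 + 90 + 114 + 62 + ? → (1,4) = 470 − 332 = 138.
From row 3, 470 − (54 + 78 + 106 + 130) gives (3,3) = 102.
Column 2: 90 + 122 + 78 + 134 + ? = 470, so (4,2) = 46.
Column 3: 114 + 102 + 70 + 58 + ? = 470, so (2,3) = 126.
From column 4, 470 − (138 + 50 + 106 + 82) gives (4,4) = 94.
From row 2, 470 − (98 + 122 + 126 + 50) gives (2,5) = 74.
The remaining cell in row 4 is (4,1) = 470 − 328 = 142.
Column 1: 66 + 98 + 54 + 142 + ? = 470, so (5,1) = 110.
Column 5 must total 470; the given cells sum to 384, so (5,5) = 86.

86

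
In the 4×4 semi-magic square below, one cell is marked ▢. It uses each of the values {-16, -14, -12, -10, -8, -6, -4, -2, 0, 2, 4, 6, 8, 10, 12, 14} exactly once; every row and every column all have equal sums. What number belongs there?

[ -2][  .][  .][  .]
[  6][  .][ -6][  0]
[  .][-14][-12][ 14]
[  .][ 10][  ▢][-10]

12

The 16 entries sum to -16, so each line sums to -16/4 = -4.
Row 2: 6 + (-6) + 0 + ? = -4, so (2,2) = -4.
The remaining cell in row 3 is (3,1) = -4 − (-12) = 8.
Column 1 needs -4; the known cells sum to 12, so (4,1) = -16.
From column 2, -4 − (-4 + (-14) + 10) gives (1,2) = 4.
Column 4: 0 + 14 + (-10) + ? = -4, so (1,4) = -8.
Row 1 needs -4; the known cells sum to -6, so (1,3) = 2.
The remaining cell in row 4 is (4,3) = -4 − (-16) = 12.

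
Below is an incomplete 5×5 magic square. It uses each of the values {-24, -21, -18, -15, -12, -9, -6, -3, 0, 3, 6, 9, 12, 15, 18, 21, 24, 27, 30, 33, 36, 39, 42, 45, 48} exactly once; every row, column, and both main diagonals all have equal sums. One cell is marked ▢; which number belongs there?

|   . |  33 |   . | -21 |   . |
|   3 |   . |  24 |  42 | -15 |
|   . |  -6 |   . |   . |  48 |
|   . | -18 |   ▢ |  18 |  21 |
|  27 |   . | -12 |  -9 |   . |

The 25 entries sum to 300, so each line sums to 300/5 = 60.
Row 2: 3 + 24 + 42 + (-15) + ? = 60, so (2,2) = 6.
Using column 2: 33 + 6 + (-6) + (-18) + ? → (5,2) = 60 − 15 = 45.
Column 4 needs 60; the known cells sum to 30, so (3,4) = 30.
Using row 5: 27 + 45 + (-12) + (-9) + ? → (5,5) = 60 − 51 = 9.
Using column 5: -15 + 48 + 21 + 9 + ? → (1,5) = 60 − 63 = -3.
The remaining cell in anti-diagonal is (3,3) = 60 − 48 = 12.
Row 3 needs 60; the known cells sum to 84, so (3,1) = -24.
The remaining cell in main diagonal is (1,1) = 60 − 45 = 15.
Row 1 needs 60; the known cells sum to 24, so (1,3) = 36.
Using column 1: 15 + 3 + (-24) + 27 + ? → (4,1) = 60 − 21 = 39.
Column 3 must total 60; the given cells sum to 60, so (4,3) = 0.

0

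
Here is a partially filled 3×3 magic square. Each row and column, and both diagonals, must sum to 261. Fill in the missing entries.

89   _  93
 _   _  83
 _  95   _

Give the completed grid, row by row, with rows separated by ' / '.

From row 1, 261 − (89 + 93) gives (1,2) = 79.
Column 2 needs 261; the known cells sum to 174, so (2,2) = 87.
Using column 3: 93 + 83 + ? → (3,3) = 261 − 176 = 85.
The remaining cell in anti-diagonal is (3,1) = 261 − 180 = 81.
Row 2 needs 261; the known cells sum to 170, so (2,1) = 91.

89 79 93 / 91 87 83 / 81 95 85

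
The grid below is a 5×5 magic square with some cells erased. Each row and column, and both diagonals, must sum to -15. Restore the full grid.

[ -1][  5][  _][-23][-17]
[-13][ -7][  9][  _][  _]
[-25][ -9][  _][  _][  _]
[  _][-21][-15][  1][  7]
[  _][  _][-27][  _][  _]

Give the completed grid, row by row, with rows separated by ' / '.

From row 1, -15 − (-1 + 5 + (-23) + (-17)) gives (1,3) = 21.
The remaining cell in row 4 is (4,1) = -15 − (-28) = 13.
Using column 1: -1 + (-13) + (-25) + 13 + ? → (5,1) = -15 − (-26) = 11.
The remaining cell in column 2 is (5,2) = -15 − (-32) = 17.
From column 3, -15 − (21 + 9 + (-15) + (-27)) gives (3,3) = -3.
Main diagonal needs -15; the known cells sum to -10, so (5,5) = -5.
From anti-diagonal, -15 − (-17 + (-3) + (-21) + 11) gives (2,4) = 15.
From row 2, -15 − (-13 + (-7) + 9 + 15) gives (2,5) = -19.
Using row 5: 11 + 17 + (-27) + (-5) + ? → (5,4) = -15 − (-4) = -11.
From column 4, -15 − (-23 + 15 + 1 + (-11)) gives (3,4) = 3.
The remaining cell in column 5 is (3,5) = -15 − (-34) = 19.

-1 5 21 -23 -17 / -13 -7 9 15 -19 / -25 -9 -3 3 19 / 13 -21 -15 1 7 / 11 17 -27 -11 -5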